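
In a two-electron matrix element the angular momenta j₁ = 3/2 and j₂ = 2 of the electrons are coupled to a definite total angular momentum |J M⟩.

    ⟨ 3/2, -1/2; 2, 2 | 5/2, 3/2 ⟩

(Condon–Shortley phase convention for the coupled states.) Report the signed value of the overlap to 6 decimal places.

-0.676123  (= −√(16/35))

j₁+j₂−J=1  J+j₁−j₂=2  J−j₁+j₂=3  j₁+j₂+J+1=7
(j₁±m₁, j₂±m₂, J±M) = (1,2,4,0,4,1)
P² = 576/35
sum k=1..1:
  [1] −1/6 = -1/6
S = -1/6
C² = P²·S² = 16/35 ; C = -0.676123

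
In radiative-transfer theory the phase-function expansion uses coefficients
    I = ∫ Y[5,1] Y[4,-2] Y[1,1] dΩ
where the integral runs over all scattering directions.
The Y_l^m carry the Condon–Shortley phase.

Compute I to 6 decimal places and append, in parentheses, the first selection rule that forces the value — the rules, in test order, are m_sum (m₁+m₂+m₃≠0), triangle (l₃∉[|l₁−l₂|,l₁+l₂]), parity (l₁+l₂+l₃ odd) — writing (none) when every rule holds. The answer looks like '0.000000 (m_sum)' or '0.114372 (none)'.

Checks pass: Σm=0; 10 even; l₃=1∈[1,9].
(2·5+1)(2·4+1)(2·1+1) = 297
Δ: 8! 2! 0! / 11! → 1/495
sum: t=4:+1/576 = 1/576
3j²(5 4 1; 0 0 0) = Δ·Π!·Σ² = 5/99  (sign -1)
sum: t=2:+1/2880 = 1/2880
3j²(5 4 1; 1 -2 1) = Δ·Π!·Σ² = 2/165  (sign +1)
combine: 4πI² = 297·5/99·2/165 = 2/11
take √, sign -1: I = -0.12028562
No selection rule forces the value: the integral is nonzero (none).

-0.120286 (none)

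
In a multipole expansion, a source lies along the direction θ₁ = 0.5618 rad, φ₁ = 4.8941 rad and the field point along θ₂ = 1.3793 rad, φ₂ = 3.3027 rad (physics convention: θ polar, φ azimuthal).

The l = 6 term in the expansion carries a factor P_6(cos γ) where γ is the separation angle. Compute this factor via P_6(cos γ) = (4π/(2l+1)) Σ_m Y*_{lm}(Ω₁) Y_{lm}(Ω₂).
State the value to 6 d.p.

Expand P_6 via completeness: Σ_{m} conj(Y_{6,m}) at Ω₁ times Y_{6,m} at Ω₂ —
  term(m=-6) = -0.004738-0.000589i   from Y*(Ω₁)=-0.005103-0.009790i, Y(Ω₂)=+0.245668-0.355911i
  term(m=-5) = -0.001815+0.017553i   from Y*(Ω₁)=+0.047914-0.037358i, Y(Ω₂)=-0.201194+0.209466i
  term(m=-4) = -0.039263-0.003243i   from Y*(Ω₁)=+0.147685+0.131329i, Y(Ω₂)=-0.159366+0.119756i
  term(m=-3) = -0.007664+0.123829i   from Y*(Ω₁)=-0.210811+0.347626i, Y(Ω₂)=+0.270211-0.141818i
  term(m=-2) = -0.057117-0.002355i   from Y*(Ω₁)=-0.435062-0.165461i, Y(Ω₂)=+0.116494-0.038891i
  term(m=-1) = -0.000514+0.024966i   from Y*(Ω₁)=+0.014816-0.080639i, Y(Ω₂)=-0.300621+0.048856i
  term(m=+0) = +0.042081+0.000000i   from Y*(Ω₁)=-0.414049-0.000000i, Y(Ω₂)=-0.101633+0.000000i
  term(m=+1) = -0.000514-0.024966i   from Y*(Ω₁)=-0.014816-0.080639i, Y(Ω₂)=+0.300621+0.048856i
  term(m=+2) = -0.057117+0.002355i   from Y*(Ω₁)=-0.435062+0.165461i, Y(Ω₂)=+0.116494+0.038891i
  term(m=+3) = -0.007664-0.123829i   from Y*(Ω₁)=+0.210811+0.347626i, Y(Ω₂)=-0.270211-0.141818i
  term(m=+4) = -0.039263+0.003243i   from Y*(Ω₁)=+0.147685-0.131329i, Y(Ω₂)=-0.159366-0.119756i
  term(m=+5) = -0.001815-0.017553i   from Y*(Ω₁)=-0.047914-0.037358i, Y(Ω₂)=+0.201194+0.209466i
  term(m=+6) = -0.004738+0.000589i   from Y*(Ω₁)=-0.005103+0.009790i, Y(Ω₂)=+0.245668+0.355911i
Total Σ_m = -0.180142-0.000000i. Multiply by 0.966644: -0.174133-0.000000i. P_6(cos γ) = -0.174133

-0.174133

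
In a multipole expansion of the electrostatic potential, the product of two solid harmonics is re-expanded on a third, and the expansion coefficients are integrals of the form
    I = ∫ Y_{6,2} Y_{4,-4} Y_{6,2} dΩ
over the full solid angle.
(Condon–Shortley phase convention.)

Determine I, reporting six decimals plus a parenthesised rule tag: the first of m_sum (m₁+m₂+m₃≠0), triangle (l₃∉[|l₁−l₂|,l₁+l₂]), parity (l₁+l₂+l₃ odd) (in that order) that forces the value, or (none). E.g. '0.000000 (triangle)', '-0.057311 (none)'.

0.176698 (none)

m-sum 0 ✓  L=16 even ✓  2≤6≤10 ✓
Π(2lᵢ+1) = 13×9×13 = 1521
triangle coeff Δ(6,4,6) = 1/15315300
Σ_t [0,4]: t=0:+1/829440 t=1:−1/25920 t=2:+1/9216 t=3:−1/25920 t=4:+1/829440 = 7/207360
(3j)²=28/2431 [(6 4 6; 0 0 0)], sign=+1
Σ_t [0,0]: t=0:+1/331776 = 1/331776
(3j)²=490/21879 [(6 4 6; 2 -4 2)], sign=+1
⇒ 4πI² = 13720/34969
I = (+1)√(13720/34969/(4π)) = 0.17669755
No selection rule forces the value: the integral is nonzero (none).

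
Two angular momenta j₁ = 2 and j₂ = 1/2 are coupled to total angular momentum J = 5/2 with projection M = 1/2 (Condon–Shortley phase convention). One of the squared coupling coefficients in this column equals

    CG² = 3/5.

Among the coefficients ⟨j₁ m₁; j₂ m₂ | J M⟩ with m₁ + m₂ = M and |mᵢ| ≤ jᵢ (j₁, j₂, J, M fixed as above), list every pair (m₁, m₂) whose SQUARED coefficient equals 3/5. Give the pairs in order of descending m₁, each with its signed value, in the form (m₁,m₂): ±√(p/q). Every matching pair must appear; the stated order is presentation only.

Admissible pairs with m₁+m₂ = M = 1/2: (0,1/2), (1,-1/2)
  (m₁,m₂)=(1,-1/2): CG² = 2/5, CG = +√(2/5)
  (m₁,m₂)=(0,1/2): CG² = 3/5, CG = +√(3/5)   ← matches the target
Pairs with CG² = 3/5: (0,1/2): +√(3/5)

(0,1/2): +√(3/5)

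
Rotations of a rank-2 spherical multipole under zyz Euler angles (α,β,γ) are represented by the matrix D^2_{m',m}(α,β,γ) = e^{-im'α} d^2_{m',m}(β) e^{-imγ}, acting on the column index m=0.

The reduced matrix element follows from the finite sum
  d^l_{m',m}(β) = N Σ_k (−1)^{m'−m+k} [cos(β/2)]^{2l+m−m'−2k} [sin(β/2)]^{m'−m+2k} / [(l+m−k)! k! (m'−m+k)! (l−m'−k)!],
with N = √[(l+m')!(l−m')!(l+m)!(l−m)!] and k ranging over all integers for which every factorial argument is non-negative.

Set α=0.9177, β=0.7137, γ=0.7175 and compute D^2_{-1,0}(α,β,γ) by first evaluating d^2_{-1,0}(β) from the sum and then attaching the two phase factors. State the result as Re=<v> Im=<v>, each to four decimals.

Re=0.3683 Im=0.4814

First d^2_{-1,0}(β=0.7137), then the phase factors e^{-i(-1)α} and e^{-i(0)γ}:
Half-angle: c=0.937002, s=0.349324. N=√(1·6·2·2)=4.898979
The bounds max(0,m−m')=1 and min(l+m,l−m')=2 give 2 terms
  k=1: (−1)^0·4.8990/(2)·0.9370^3·0.3493^1 = +0.703924
  k=2: (−1)^1·4.8990/(2)·0.9370^1·0.3493^3 = -0.097837
d^2_{-1,0}(0.7137) = +0.703924 -0.097837 = +0.606087
Attach z-rotation phases: D = e^{-i(-1)(0.9177)}·(+0.606087)·e^{-i(0)(0.7175)} = +0.368288+0.481358i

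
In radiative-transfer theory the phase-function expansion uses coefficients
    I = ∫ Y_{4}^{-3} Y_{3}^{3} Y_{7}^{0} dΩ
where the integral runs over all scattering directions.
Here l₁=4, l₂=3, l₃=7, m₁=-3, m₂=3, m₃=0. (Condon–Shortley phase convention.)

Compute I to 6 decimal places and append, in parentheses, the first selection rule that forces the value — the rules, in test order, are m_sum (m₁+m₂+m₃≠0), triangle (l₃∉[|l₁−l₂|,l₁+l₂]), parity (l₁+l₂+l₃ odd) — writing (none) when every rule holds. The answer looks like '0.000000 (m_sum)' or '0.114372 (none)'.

0.017827 (none)

Rules hold: Σm=0, L=14 even, 1≤7≤7.
N = 9·7·15 = 945
Δ = 0!·8!·6!/15! = 1/45045
Racah Σ t=0..0: t=0:+1/20736 = 1/20736
⇒ 3j(4 3 7; 0 0 0)² = 35/1287, sgn -1
Racah Σ t=0..0: t=0:+1/3628800 = 1/3628800
⇒ 3j(4 3 7; -3 3 0)² = 1/6435, sgn -1
4πI² = N·(3j₀)²·(3jₘ)² = 245/61347
I = +1·√(0.00399368/4π) = 0.01782713
No selection rule forces the value: the integral is nonzero (none).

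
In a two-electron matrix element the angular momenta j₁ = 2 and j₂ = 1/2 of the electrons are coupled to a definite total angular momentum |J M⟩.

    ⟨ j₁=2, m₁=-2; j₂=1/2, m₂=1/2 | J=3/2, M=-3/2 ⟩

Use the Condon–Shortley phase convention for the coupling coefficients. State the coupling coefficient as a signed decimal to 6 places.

j₁+j₂−J=1  J+j₁−j₂=3  J−j₁+j₂=0  j₁+j₂+J+1=5
(j₁±m₁, j₂±m₂, J±M) = (0,4,1,0,0,3)
P² = 144/5
sum k=1..1:
  [1] −1/6 = -1/6
S = -1/6
C² = P²·S² = 4/5 ; C = -0.894427

−√(4/5) = -0.894427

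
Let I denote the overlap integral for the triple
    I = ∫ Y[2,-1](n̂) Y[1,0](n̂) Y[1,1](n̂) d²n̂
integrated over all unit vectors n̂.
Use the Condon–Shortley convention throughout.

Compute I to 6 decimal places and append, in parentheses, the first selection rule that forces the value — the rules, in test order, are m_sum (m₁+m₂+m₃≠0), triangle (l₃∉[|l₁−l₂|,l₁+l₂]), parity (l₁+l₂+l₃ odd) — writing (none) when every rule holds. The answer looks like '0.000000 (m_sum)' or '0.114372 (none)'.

m-sum 0 ✓  L=4 even ✓  1≤1≤3 ✓
Π(2lᵢ+1) = 5×3×3 = 45
triangle coeff Δ(2,1,1) = 1/30
Σ_t [1,1]: t=1:−1/1 = -1/1
(3j)²=2/15 [(2 1 1; 0 0 0)], sign=+1
Σ_t [1,1]: t=1:−1/2 = -1/2
(3j)²=1/10 [(2 1 1; -1 0 1)], sign=-1
⇒ 4πI² = 3/5
I = (-1)√(3/5/(4π)) = -0.21850969
No selection rule forces the value: the integral is nonzero (none).

-0.218510 (none)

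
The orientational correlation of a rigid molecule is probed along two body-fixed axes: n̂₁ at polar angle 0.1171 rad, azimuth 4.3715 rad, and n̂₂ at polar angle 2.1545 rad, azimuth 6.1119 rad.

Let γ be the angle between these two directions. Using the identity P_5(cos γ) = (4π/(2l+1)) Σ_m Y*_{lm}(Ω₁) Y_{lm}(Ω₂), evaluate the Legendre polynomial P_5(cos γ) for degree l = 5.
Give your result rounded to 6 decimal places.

0.062390

Addition theorem: P_5(cos γ) = (4π/11) Σ_m Y*_{lm}(Ω₁) Y_{lm}(Ω₂), m = −5…5:
  [-5]  conj(Y_{5,-5})(Ω₁) = (-0.000010, 0.000001) ; Y_{5,-5}(Ω₂) = (0.123004, 0.141848) ; Δ = (-0.000001, -0.000001)
  [-4]  conj(Y_{5,-4})(Ω₁) = (0.000056, -0.000266) ; Y_{5,-4}(Ω₂) = (-0.303645, -0.248139) ; Δ = (-0.000083, 0.000067)
  [-3]  conj(Y_{5,-3})(Ω₁) = (0.003709, 0.002265) ; Y_{5,-3}(Ω₂) = (0.303432, 0.171267) ; Δ = (0.000738, 0.001322)
  [-2]  conj(Y_{5,-2})(Ω₁) = (-0.034947, 0.028364) ; Y_{5,-2}(Ω₂) = (0.054397, 0.019400) ; Δ = (-0.002451, 0.000865)
  [-1]  conj(Y_{5,-1})(Ω₁) = (-0.095349, -0.268789) ; Y_{5,-1}(Ω₂) = (-0.346275, -0.059899) ; Δ = (0.016917, 0.098786)
  [+0]  conj(Y_{5,0})(Ω₁) = (0.841775, -0.000000) ; Y_{5,0}(Ω₂) = (0.028957, 0.000000) ; Δ = (0.024375, 0.000000)
  [+1]  conj(Y_{5,1})(Ω₁) = (0.095349, -0.268789) ; Y_{5,1}(Ω₂) = (0.346275, -0.059899) ; Δ = (0.016917, -0.098786)
  [+2]  conj(Y_{5,2})(Ω₁) = (-0.034947, -0.028364) ; Y_{5,2}(Ω₂) = (0.054397, -0.019400) ; Δ = (-0.002451, -0.000865)
  [+3]  conj(Y_{5,3})(Ω₁) = (-0.003709, 0.002265) ; Y_{5,3}(Ω₂) = (-0.303432, 0.171267) ; Δ = (0.000738, -0.001322)
  [+4]  conj(Y_{5,4})(Ω₁) = (0.000056, 0.000266) ; Y_{5,4}(Ω₂) = (-0.303645, 0.248139) ; Δ = (-0.000083, -0.000067)
  [+5]  conj(Y_{5,5})(Ω₁) = (0.000010, 0.000001) ; Y_{5,5}(Ω₂) = (-0.123004, 0.141848) ; Δ = (-0.000001, 0.000001)
Total Σ_m = (0.054613, 0.000000). Multiply by 1.142397: (0.062390, 0.000000). P_5(cos γ) = 0.062390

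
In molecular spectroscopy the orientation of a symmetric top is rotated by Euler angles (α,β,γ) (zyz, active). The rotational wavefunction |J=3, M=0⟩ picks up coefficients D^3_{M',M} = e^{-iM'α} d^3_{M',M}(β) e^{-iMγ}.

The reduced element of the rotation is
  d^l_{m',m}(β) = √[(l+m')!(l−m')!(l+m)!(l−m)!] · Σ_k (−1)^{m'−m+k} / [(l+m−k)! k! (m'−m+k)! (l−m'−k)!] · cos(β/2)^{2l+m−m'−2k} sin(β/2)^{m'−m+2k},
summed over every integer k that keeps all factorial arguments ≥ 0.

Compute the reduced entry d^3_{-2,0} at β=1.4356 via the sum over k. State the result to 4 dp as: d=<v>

d^3_{-2,0}(β=1.4356) via the finite sum:
With c≡cos(β/2)=0.753255 and s≡sin(β/2)=0.657729, N=[1·120·6·6]^{1/2}=65.726707
Admissible k: 2..3 (factorial args all ≥0)
  k=2: (−1)^0·65.7267/(12)·0.7533^4·0.6577^2 = +0.762820
  k=3: (−1)^1·65.7267/(12)·0.7533^2·0.6577^4 = -0.581611
d^3_{-2,0}(1.4356) = +0.762820 -0.581611 = +0.181209

d=0.1812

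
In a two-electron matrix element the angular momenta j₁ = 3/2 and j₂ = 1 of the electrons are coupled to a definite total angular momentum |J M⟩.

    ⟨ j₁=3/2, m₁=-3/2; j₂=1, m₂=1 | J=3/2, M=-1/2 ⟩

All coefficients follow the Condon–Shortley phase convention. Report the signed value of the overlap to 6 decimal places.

triangle: 1!×2!×1!/5! = 2/120
(j±m)!: 0!×3!×2!×0!×1!×2! = 24
prefactor² = (2J+1)×Δ×N² = 8/5
  k=1: −1/(1!×0!×2!×1!×0!×0!) = -1/2
Σ = -1/2  ⇒  CG² = 8/5×(-1/2)² = 2/5
CG = −√(2/5) = -0.632456

-0.632456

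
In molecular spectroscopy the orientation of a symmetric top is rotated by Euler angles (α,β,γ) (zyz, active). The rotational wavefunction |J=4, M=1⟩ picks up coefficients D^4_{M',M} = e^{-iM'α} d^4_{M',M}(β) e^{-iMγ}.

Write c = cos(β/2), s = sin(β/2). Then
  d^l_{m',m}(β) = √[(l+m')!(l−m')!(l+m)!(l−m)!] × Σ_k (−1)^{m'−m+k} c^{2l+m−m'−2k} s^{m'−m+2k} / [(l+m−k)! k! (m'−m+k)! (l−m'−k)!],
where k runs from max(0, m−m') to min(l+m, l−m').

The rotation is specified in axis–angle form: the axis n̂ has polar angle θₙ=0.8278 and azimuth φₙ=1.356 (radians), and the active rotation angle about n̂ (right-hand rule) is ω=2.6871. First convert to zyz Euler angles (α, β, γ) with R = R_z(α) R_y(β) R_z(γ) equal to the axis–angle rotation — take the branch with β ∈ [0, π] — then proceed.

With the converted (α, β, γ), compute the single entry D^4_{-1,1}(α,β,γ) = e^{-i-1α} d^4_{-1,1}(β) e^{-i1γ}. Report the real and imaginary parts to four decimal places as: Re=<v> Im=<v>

Re=-0.3281 Im=0.1503

Axis–angle → zyz. n̂ = (sinθₙcosφₙ, sinθₙsinφₙ, cosθₙ) = (+0.156972, +0.719521, +0.676498), ω = 2.6871.
R = I cosω + sinω [n̂]ₓ + (1−cosω) n̂n̂ᵀ gives
  R = [-0.851705, -0.082563, +0.517477; +0.511411, +0.084382, +0.855184; -0.114272, +0.993007, -0.029645]
β = atan2(√(R₁₃²+R₂₃²), R₃₃) = 1.600445; α = atan2(R₂₃, R₁₃) mod 2π = 1.026631; γ = atan2(R₃₂, −R₃₁) mod 2π = 1.456223
Split into d^4_{-1,1}(β=1.6004) × two z-phases.
Half-angle: c=0.696547, s=0.717511. N=√(6·120·120·6)=720.000000
Admissible k: 2..5 (factorial args all ≥0)
  k=2: (−1)^0·720.0000/(72)·0.6965^6·0.7175^2 = +0.587976
  k=3: (−1)^1·720.0000/(24)·0.6965^4·0.7175^4 = -1.871706
  k=4: (−1)^2·720.0000/(48)·0.6965^2·0.7175^6 = +0.993034
  k=5: (−1)^3·720.0000/(720)·0.6965^0·0.7175^8 = -0.070247
d^4_{-1,1}(1.6004) = +0.587976 -1.871706 +0.993034 -0.070247 = -0.360943
D = (+0.517704+0.855560i)·(-0.360943)·(+0.114322-0.993444i) = -0.328146+0.150333i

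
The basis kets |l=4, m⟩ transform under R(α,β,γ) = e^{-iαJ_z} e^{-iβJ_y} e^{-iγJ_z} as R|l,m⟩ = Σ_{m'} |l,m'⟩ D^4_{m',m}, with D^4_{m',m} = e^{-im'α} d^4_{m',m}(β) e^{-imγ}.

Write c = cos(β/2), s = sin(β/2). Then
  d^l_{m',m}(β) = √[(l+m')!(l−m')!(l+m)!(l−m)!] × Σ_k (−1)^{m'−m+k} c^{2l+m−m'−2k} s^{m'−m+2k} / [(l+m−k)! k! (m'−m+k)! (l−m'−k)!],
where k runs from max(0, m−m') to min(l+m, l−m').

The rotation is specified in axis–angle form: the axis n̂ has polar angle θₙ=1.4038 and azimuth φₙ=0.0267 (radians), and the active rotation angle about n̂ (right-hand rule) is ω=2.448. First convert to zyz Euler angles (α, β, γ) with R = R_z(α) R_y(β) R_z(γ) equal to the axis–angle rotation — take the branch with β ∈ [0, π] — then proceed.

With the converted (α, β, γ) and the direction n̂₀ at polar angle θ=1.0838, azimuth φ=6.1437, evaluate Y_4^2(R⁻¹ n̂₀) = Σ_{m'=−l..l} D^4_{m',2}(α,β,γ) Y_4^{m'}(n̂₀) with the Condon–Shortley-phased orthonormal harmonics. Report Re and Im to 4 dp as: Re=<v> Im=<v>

Axis–angle → zyz. n̂ = (sinθₙcosφₙ, sinθₙsinφₙ, cosθₙ) = (+0.985737, +0.026325, +0.166221), ω = 2.4480.
R = I cosω + sinω [n̂]ₓ + (1−cosω) n̂n̂ᵀ gives
  R = [+0.949899, -0.060362, +0.306674; +0.152170, -0.767728, -0.622445; +0.273014, +0.637926, -0.720079]
β = atan2(√(R₁₃²+R₂₃²), R₃₃) = 2.374712; α = atan2(R₂₃, R₁₃) mod 2π = 5.170173; γ = atan2(R₃₂, −R₃₁) mod 2π = 1.975181
Need the full column D^4_{m',2} for m'=−4..4 at α=5.1702, β=2.3747, γ=1.9752.
cos(β/2)=0.374113, sin(β/2)=0.927383
d^4_{-4,2}: single k=6 term ⇒ +0.471129;  D = -0.245621-0.402036i
d^4_{-3,2}: k∈[5..6] ⇒ +0.403171 -0.825812 = -0.422641;  D = -0.226140+0.357051i
d^4_{-2,2}: k∈[4..6] ⇒ +0.217340 -1.068420 +0.547109 = -0.303972;  D = -0.302240-0.032402i
d^4_{-1,2}: k∈[3..5] ⇒ +0.082662 -0.761922 +0.936383 = +0.257123;  D = +0.088404+0.241447i
d^4_{0,2}: k∈[2..4] ⇒ +0.022370 -0.366554 +0.844660 = +0.500476;  D = -0.345523+0.362063i
d^4_{1,2}: k∈[1..3] ⇒ +0.004036 -0.123993 +0.507948 = +0.387991;  D = -0.370172-0.116231i
d^4_{2,2}: k∈[0..2] ⇒ +0.000384 -0.028295 +0.217340 = +0.189428;  D = -0.028971-0.187200i
d^4_{3,2}: k∈[0..1] ⇒ -0.003559 +0.065611 = +0.062052;  D = +0.050814-0.035615i
d^4_{4,2}: single k=0 term ⇒ +0.012477;  D = +0.010940+0.006000i
Y_4^{m'}(θ=1.0838,φ=6.1437) and Σ D·Y over m':
  (-0.2456-0.4020i)·(+0.2290+0.1429i)  (-0.2261+0.3571i)·(+0.3694+0.1643i)  (-0.3022-0.0324i)·(+0.1339+0.0383i)  (+0.0884+0.2414i)·(-0.2842-0.0399i)  (-0.3455+0.3621i)·(-0.2001+0.0000i)  (-0.3702-0.1162i)·(+0.2842-0.0399i)  (-0.0290-0.1872i)·(+0.1339-0.0383i)  (+0.0508-0.0356i)·(-0.3694+0.1643i)  (+0.0109+0.0060i)·(+0.2290-0.1429i)
Y_4^2(R⁻¹ n̂) = -0.257032-0.213844i

Re=-0.2570 Im=-0.2138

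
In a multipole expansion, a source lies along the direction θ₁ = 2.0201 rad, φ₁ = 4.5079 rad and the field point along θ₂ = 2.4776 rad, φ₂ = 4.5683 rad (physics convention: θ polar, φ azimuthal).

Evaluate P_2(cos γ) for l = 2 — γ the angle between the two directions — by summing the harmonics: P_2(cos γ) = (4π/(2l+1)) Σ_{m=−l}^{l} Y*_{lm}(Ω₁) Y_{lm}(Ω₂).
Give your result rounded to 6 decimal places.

Summing Y*_{l m}(θ₁,φ₁)·Y_{l m}(θ₂,φ₂) over m ∈ [−2, 2]; prefactor 4π/(2·2+1) = 2.513274:
  [-2]  conj(Y_{2,-2})(Ω₁) = -0.28756 + 0.12463j ; Y_{2,-2}(Ω₂) = -0.14065 - 0.04169j ; Δ = 0.04564 - 0.00554j
  [-1]  conj(Y_{2,-1})(Ω₁) = 0.06138 + 0.29595j ; Y_{2,-1}(Ω₂) = 0.05384 - 0.37106j ; Δ = 0.11312 - 0.00684j
  [+0]  conj(Y_{2,0})(Ω₁) = -0.13690 + 0.00000j ; Y_{2,0}(Ω₂) = 0.27144 + 0.00000j ; Δ = -0.03716 + 0.00000j
  [+1]  conj(Y_{2,1})(Ω₁) = -0.06138 + 0.29595j ; Y_{2,1}(Ω₂) = -0.05384 - 0.37106j ; Δ = 0.11312 + 0.00684j
  [+2]  conj(Y_{2,2})(Ω₁) = -0.28756 - 0.12463j ; Y_{2,2}(Ω₂) = -0.14065 + 0.04169j ; Δ = 0.04564 + 0.00554j
Total Σ_m = 0.28036 + 0.00000j. Multiply by 2.513274: 0.70462 + 0.00000j. P_2(cos γ) = 0.704620

0.704620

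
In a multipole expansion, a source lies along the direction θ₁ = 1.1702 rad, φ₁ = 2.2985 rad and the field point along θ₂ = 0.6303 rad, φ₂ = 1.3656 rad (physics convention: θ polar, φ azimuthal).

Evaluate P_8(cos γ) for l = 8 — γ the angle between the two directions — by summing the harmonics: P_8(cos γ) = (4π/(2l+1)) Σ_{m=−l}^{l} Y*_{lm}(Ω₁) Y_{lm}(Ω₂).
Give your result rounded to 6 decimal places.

0.288378

Summing Y*_{l m}(θ₁,φ₁)·Y_{l m}(θ₂,φ₂) over m ∈ [−8, 8]; prefactor 4π/(2·8+1) = 0.739198:
  m=-8: (+0.238560-0.118657i) × (-0.000531+0.007487i) = +0.000762+0.001849i  (running Σ = +0.000762+0.001849i)
  m=-7: (-0.418891-0.168057i) × (-0.040778+0.005515i) = +0.018008+0.004543i  (running Σ = +0.018770+0.006392i)
  m=-6: (+0.099749+0.276549i) × (-0.046200-0.130763i) = +0.031554-0.025820i  (running Σ = +0.050324-0.019428i)
  m=-5: (-0.071948+0.132668i) × (+0.271277-0.164392i) = +0.002292+0.047817i  (running Σ = +0.052616+0.028389i)
  m=-4: (+0.343492-0.080708i) × (+0.326022+0.349953i) = +0.140230+0.093893i  (running Σ = +0.192846+0.122283i)
  m=-3: (-0.011317-0.007949i) × (-0.220449+0.311690i) = +0.004972-0.001775i  (running Σ = +0.197818+0.120508i)
  m=-2: (-0.038236-0.329892i) × (+0.063785+0.027753i) = +0.006717-0.022103i  (running Σ = +0.204535+0.098404i)
  m=-1: (-0.053658+0.060236i) × (-0.084822+0.407552i) = -0.019998-0.026978i  (running Σ = +0.184537+0.071427i)
  m=0: (-0.319403-0.000000i) × (-0.065901+0.000000i) = +0.021049+0.000000i  (running Σ = +0.205586+0.071427i)
  m=1: (+0.053658+0.060236i) × (+0.084822+0.407552i) = -0.019998+0.026978i  (running Σ = +0.185588+0.098404i)
  m=2: (-0.038236+0.329892i) × (+0.063785-0.027753i) = +0.006717+0.022103i  (running Σ = +0.192304+0.120508i)
  m=3: (+0.011317-0.007949i) × (+0.220449+0.311690i) = +0.004972+0.001775i  (running Σ = +0.197277+0.122283i)
  m=4: (+0.343492+0.080708i) × (+0.326022-0.349953i) = +0.140230-0.093893i  (running Σ = +0.337507+0.028389i)
  m=5: (+0.071948+0.132668i) × (-0.271277-0.164392i) = +0.002292-0.047817i  (running Σ = +0.339798-0.019428i)
  m=6: (+0.099749-0.276549i) × (-0.046200+0.130763i) = +0.031554+0.025820i  (running Σ = +0.371353+0.006392i)
  m=7: (+0.418891-0.168057i) × (+0.040778+0.005515i) = +0.018008-0.004543i  (running Σ = +0.389361+0.001849i)
  m=8: (+0.238560+0.118657i) × (-0.000531-0.007487i) = +0.000762-0.001849i  (running Σ = +0.390123-0.000000i)
Accumulated sum +0.390123-0.000000i; after 4π/(2l+1) scaling, +0.288378-0.000000i ⇒ P_8 = 0.288378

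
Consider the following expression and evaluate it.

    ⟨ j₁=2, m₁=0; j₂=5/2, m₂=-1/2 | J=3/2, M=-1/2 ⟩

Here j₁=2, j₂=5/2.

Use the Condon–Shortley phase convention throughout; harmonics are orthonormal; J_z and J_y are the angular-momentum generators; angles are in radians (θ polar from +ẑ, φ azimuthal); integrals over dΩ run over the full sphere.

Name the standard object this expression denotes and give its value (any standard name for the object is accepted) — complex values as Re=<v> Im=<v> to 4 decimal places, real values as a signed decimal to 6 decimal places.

This is a Clebsch–Gordan (vector-coupling) coefficient.
triangle: 3!*1!*2!/7! = 12/5040
(j±m)!: 2!*2!*2!*3!*1!*2! = 96
prefactor² = (2J+1)*Δ*N² = 32/35
  k=1: −1/(1!*2!*1!*1!*0!*1!) = -1/2
  k=2: +1/(2!*1!*0!*0!*1!*2!) = 1/4
Σ = -1/4  ⇒  CG² = 32/35*(-1/4)² = 2/35
CG = −√(2/35) = -0.239046

Clebsch–Gordan coefficient, −√(2/35) ≈ -0.239046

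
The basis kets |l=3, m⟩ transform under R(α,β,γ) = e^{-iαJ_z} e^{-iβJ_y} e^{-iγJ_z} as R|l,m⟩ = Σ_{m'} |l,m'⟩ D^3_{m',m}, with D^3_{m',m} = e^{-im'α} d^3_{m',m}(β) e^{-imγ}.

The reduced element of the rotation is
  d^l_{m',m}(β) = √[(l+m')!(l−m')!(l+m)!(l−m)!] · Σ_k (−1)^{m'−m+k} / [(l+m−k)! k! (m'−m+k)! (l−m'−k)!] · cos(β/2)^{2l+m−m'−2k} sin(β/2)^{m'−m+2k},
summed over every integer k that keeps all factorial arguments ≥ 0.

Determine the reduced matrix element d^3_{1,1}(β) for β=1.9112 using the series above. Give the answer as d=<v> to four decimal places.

d=0.3340

d^3_{1,1}(β=1.9112) via the finite sum:
Half-angle: c=0.577119, s=0.816660. N=√(24·2·24·2)=48.000000
Admissible k: 0..2 (factorial args all ≥0)
  k=0: (−1)^0·48.0000/(48)·0.5771^6·0.8167^0 = +0.036948
  k=1: (−1)^1·48.0000/(6)·0.5771^4·0.8167^2 = -0.591880
  k=2: (−1)^2·48.0000/(8)·0.5771^2·0.8167^4 = +0.888888
d^3_{1,1}(1.9112) = +0.036948 -0.591880 +0.888888 = +0.333956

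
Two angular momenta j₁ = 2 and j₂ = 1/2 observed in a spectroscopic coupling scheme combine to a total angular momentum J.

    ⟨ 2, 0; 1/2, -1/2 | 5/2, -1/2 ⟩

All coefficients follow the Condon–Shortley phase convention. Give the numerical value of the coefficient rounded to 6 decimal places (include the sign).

+0.774597

√[6·0!4!1!/6! · 2!2!0!1!2!3!] = √(48/5)
  +(−1)^0/∏(0,0,2,0,2,1)! = 1/4  (running 1/4)
⟨..|..⟩ = √(48/5)·(1/4) = +0.774597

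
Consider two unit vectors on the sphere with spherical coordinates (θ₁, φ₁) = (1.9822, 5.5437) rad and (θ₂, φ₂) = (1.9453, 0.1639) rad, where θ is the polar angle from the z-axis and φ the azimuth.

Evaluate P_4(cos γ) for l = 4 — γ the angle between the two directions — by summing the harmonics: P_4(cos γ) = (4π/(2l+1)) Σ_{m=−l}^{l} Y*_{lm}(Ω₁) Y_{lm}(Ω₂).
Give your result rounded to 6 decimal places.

-0.425597

Summing Y*_{l m}(θ₁,φ₁)·Y_{l m}(θ₂,φ₂) over m ∈ [−4, 4]; prefactor 4π/(2·4+1) = 1.396263:
  m=-4: Y*=-0.30706 - 0.05703j  Y=0.26319 - 0.20241j  product -0.09236 + 0.04714j
  m=-3: Y*=0.23253 + 0.30736j  Y=-0.32539 + 0.17427j  product -0.12922 - 0.05949j
  m=-2: Y*=0.00308 - 0.03342j  Y=-0.01736 + 0.00590j  product 0.00014 + 0.00060j
  m=-1: Y*=0.24092 - 0.21976j  Y=0.32787 - 0.05422j  product 0.06708 - 0.08512j
  m=+0: Y*=-0.09547 + 0.00000j  Y=-0.04102 + 0.00000j  product 0.00392 + 0.00000j
  m=+1: Y*=-0.24092 - 0.21976j  Y=-0.32787 - 0.05422j  product 0.06708 + 0.08512j
  m=+2: Y*=0.00308 + 0.03342j  Y=-0.01736 - 0.00590j  product 0.00014 - 0.00060j
  m=+3: Y*=-0.23253 + 0.30736j  Y=0.32539 + 0.17427j  product -0.12922 + 0.05949j
  m=+4: Y*=-0.30706 + 0.05703j  Y=0.26319 + 0.20241j  product -0.09236 - 0.04714j
Σ over m = -0.30481 + 0.00000j; ×(4π/9) → -0.42560 + 0.00000j. Real part: -0.425597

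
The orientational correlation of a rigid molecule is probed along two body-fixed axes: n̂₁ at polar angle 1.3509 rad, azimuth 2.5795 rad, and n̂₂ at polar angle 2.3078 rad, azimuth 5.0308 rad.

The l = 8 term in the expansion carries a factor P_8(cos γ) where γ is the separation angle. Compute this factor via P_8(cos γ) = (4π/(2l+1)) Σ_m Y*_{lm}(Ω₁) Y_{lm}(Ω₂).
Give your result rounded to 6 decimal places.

0.302514

Summing Y*_{l m}(θ₁,φ₁)·Y_{l m}(θ₂,φ₂) over m ∈ [−8, 8]; prefactor 4π/(2·8+1) = 0.739198:
  [-8]  conj(Y_{8,-8})(Ω₁) = -0.090752+0.414291i ; Y_{8,-8}(Ω₂) = -0.038602-0.026088i ; Δ = +0.014311-0.013625i
  [-7]  conj(Y_{8,-7})(Ω₁) = +0.266057-0.270163i ; Y_{8,-7}(Ω₂) = +0.133823-0.103449i ; Δ = +0.007656-0.063677i
  [-6]  conj(Y_{8,-6})(Ω₁) = +0.090633-0.021313i ; Y_{8,-6}(Ω₂) = +0.119401+0.337898i ; Δ = +0.018023+0.028080i
  [-5]  conj(Y_{8,-5})(Ω₁) = -0.339493-0.116713i ; Y_{8,-5}(Ω₂) = -0.459213+0.009764i ; Δ = +0.157039+0.050282i
  [-4]  conj(Y_{8,-4})(Ω₁) = +0.017300+0.021500i ; Y_{8,-4}(Ω₂) = +0.074966-0.244812i ; Δ = +0.006560-0.002624i
  [-3]  conj(Y_{8,-3})(Ω₁) = +0.037775+0.325652i ; Y_{8,-3}(Ω₂) = -0.153167-0.108325i ; Δ = +0.029490-0.053971i
  [-2]  conj(Y_{8,-2})(Ω₁) = +0.034738-0.072540i ; Y_{8,-2}(Ω₂) = +0.297372-0.219941i ; Δ = -0.005624-0.029212i
  [-1]  conj(Y_{8,-1})(Ω₁) = +0.262081-0.165077i ; Y_{8,-1}(Ω₂) = -0.006784-0.020580i ; Δ = -0.005175-0.004274i
  [+0]  conj(Y_{8,0})(Ω₁) = -0.095622-0.000000i ; Y_{8,0}(Ω₂) = +0.369332+0.000000i ; Δ = -0.035316-0.000000i
  [+1]  conj(Y_{8,1})(Ω₁) = -0.262081-0.165077i ; Y_{8,1}(Ω₂) = +0.006784-0.020580i ; Δ = -0.005175+0.004274i
  [+2]  conj(Y_{8,2})(Ω₁) = +0.034738+0.072540i ; Y_{8,2}(Ω₂) = +0.297372+0.219941i ; Δ = -0.005624+0.029212i
  [+3]  conj(Y_{8,3})(Ω₁) = -0.037775+0.325652i ; Y_{8,3}(Ω₂) = +0.153167-0.108325i ; Δ = +0.029490+0.053971i
  [+4]  conj(Y_{8,4})(Ω₁) = +0.017300-0.021500i ; Y_{8,4}(Ω₂) = +0.074966+0.244812i ; Δ = +0.006560+0.002624i
  [+5]  conj(Y_{8,5})(Ω₁) = +0.339493-0.116713i ; Y_{8,5}(Ω₂) = +0.459213+0.009764i ; Δ = +0.157039-0.050282i
  [+6]  conj(Y_{8,6})(Ω₁) = +0.090633+0.021313i ; Y_{8,6}(Ω₂) = +0.119401-0.337898i ; Δ = +0.018023-0.028080i
  [+7]  conj(Y_{8,7})(Ω₁) = -0.266057-0.270163i ; Y_{8,7}(Ω₂) = -0.133823-0.103449i ; Δ = +0.007656+0.063677i
  [+8]  conj(Y_{8,8})(Ω₁) = -0.090752-0.414291i ; Y_{8,8}(Ω₂) = -0.038602+0.026088i ; Δ = +0.014311+0.013625i
Accumulated sum +0.409246-0.000000i; after 4π/(2l+1) scaling, +0.302514-0.000000i ⇒ P_8 = 0.302514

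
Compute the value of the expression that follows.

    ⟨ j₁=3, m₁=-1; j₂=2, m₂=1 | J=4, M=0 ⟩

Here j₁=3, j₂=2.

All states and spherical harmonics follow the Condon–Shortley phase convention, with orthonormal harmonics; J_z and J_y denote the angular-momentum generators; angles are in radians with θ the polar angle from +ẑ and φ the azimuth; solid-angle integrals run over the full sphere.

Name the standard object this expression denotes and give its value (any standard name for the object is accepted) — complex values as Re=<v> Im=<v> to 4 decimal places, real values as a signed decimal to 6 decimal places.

Clebsch–Gordan coefficient, −√(5/14) ≈ -0.597614

This is a Clebsch–Gordan (vector-coupling) coefficient.
√[9·1!5!3!/10! · 2!4!3!1!4!4!] = √(10368/35)
  +(−1)^0/∏(0,1,4,3,1,0)! = 1/144  (running 1/144)
  +(−1)^1/∏(1,0,3,2,2,1)! = -1/24  (running -5/144)
⟨..|..⟩ = √(10368/35)·(-5/144) = -0.597614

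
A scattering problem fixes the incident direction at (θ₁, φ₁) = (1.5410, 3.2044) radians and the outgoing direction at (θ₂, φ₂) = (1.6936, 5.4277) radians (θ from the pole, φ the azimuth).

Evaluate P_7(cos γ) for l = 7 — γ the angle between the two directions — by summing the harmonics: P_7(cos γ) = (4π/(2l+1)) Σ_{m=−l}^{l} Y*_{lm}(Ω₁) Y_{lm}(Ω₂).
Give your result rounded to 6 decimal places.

-0.320676

Summing Y*_{l m}(θ₁,φ₁)·Y_{l m}(θ₂,φ₂) over m ∈ [−7, 7]; prefactor 4π/(2·7+1) = 0.837758:
  m=-7: Y*=-0.45108 - 0.21217j  Y=0.45381 - 0.13779j  product -0.23394 - 0.03413j
  m=-6: Y*=0.05169 + 0.02046j  Y=-0.08941 + 0.19994j  product -0.00871 + 0.00851j
  m=-5: Y*=0.34419 + 0.11179j  Y=0.11984 + 0.25792j  product 0.01242 + 0.10217j
  m=-4: Y*=-0.06317 - 0.01621j  Y=-0.23509 - 0.06769j  product 0.01375 + 0.00809j
  m=-3: Y*=-0.31925 - 0.06088j  Y=-0.18530 + 0.12012j  product 0.06647 - 0.02707j
  m=-2: Y*=0.06886 + 0.00869j  Y=0.03529 - 0.25014j  product 0.00461 - 0.01692j
  m=-1: Y*=0.31099 + 0.01956j  Y=-0.12823 - 0.14760j  product -0.03699 - 0.04841j
  m=+0: Y*=-0.07063 + 0.00000j  Y=0.25451 + 0.00000j  product -0.01798 + 0.00000j
  m=+1: Y*=-0.31099 + 0.01956j  Y=0.12823 - 0.14760j  product -0.03699 + 0.04841j
  m=+2: Y*=0.06886 - 0.00869j  Y=0.03529 + 0.25014j  product 0.00461 + 0.01692j
  m=+3: Y*=0.31925 - 0.06088j  Y=0.18530 + 0.12012j  product 0.06647 + 0.02707j
  m=+4: Y*=-0.06317 + 0.01621j  Y=-0.23509 + 0.06769j  product 0.01375 - 0.00809j
  m=+5: Y*=-0.34419 + 0.11179j  Y=-0.11984 + 0.25792j  product 0.01242 - 0.10217j
  m=+6: Y*=0.05169 - 0.02046j  Y=-0.08941 - 0.19994j  product -0.00871 - 0.00851j
  m=+7: Y*=0.45108 - 0.21217j  Y=-0.45381 - 0.13779j  product -0.23394 + 0.03413j
Total Σ_m = -0.38278 + 0.00000j. Multiply by 0.837758: -0.32068 + 0.00000j. P_7(cos γ) = -0.320676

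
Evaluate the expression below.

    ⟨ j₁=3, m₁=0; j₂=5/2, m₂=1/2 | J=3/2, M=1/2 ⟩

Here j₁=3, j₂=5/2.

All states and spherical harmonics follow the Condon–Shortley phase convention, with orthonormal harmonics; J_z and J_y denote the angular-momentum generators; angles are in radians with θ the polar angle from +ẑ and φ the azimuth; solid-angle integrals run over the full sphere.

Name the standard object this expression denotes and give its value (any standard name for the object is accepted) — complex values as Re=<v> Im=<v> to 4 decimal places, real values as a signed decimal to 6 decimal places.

This is a Clebsch–Gordan (vector-coupling) coefficient.
j₁+j₂−J=4  J+j₁−j₂=2  J−j₁+j₂=1  j₁+j₂+J+1=8
(j₁±m₁, j₂±m₂, J±M) = (3,3,3,2,2,1)
P² = 144/35
sum k=2..3:
  [2] +1/4 = 1/4
  [3] −1/12 = -1/12
S = 1/6
C² = P²·S² = 4/35 ; C = +0.338062

Clebsch–Gordan coefficient, +√(4/35) ≈ +0.338062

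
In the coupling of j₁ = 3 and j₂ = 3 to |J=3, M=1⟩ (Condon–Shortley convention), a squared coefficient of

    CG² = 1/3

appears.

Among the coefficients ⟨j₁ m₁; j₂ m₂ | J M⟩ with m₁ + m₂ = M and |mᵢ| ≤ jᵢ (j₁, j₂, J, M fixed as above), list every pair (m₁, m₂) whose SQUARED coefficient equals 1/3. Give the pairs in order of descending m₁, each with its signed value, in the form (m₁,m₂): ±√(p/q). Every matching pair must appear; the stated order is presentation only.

Admissible pairs with m₁+m₂ = M = 1: (-2,3), (-1,2), (0,1), (1,0), (2,-1), (3,-2)
  (m₁,m₂)=(3,-2): CG² = 1/3, CG = +√(1/3)   ← matches the target
  (m₁,m₂)=(2,-1): CG² = 0/1, CG = 0
  (m₁,m₂)=(1,0): CG² = 1/6, CG = −√(1/6)
  (m₁,m₂)=(0,1): CG² = 1/6, CG = +√(1/6)
  (m₁,m₂)=(-1,2): CG² = 0/1, CG = 0
  (m₁,m₂)=(-2,3): CG² = 1/3, CG = −√(1/3)   ← matches the target
Pairs with CG² = 1/3: (3,-2): +√(1/3); (-2,3): −√(1/3)

(3,-2): +√(1/3); (-2,3): −√(1/3)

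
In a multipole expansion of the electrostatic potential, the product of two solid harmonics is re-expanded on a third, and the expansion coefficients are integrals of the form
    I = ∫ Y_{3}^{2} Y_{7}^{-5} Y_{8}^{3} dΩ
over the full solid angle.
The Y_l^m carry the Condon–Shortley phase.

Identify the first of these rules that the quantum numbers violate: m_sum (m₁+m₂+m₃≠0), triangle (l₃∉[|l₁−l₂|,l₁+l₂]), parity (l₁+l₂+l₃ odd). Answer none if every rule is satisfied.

none

m₁+m₂+m₃ = 2 − 5 + 3 = 0  ✓
triangle: |3−7|=4 ≤ l₃=8 ≤ 3+7=10  ✓
parity: l₁+l₂+l₃ = 18 is even  ✓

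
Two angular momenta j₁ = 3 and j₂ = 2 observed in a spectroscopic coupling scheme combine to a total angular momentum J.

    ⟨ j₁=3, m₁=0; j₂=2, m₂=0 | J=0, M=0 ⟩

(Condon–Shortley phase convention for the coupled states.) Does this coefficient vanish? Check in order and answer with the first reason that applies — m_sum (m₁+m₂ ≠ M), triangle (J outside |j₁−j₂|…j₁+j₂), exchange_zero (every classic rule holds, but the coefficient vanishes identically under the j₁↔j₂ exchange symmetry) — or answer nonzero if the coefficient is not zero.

m-sum: m₁+m₂ = 0+0 = 0, M = 0  ✓
triangle: need |j₁−j₂| ≤ J ≤ j₁+j₂, i.e. J ∈ [1, 5]; J = 0 is outside ✗ ⇒ coefficient is 0

triangle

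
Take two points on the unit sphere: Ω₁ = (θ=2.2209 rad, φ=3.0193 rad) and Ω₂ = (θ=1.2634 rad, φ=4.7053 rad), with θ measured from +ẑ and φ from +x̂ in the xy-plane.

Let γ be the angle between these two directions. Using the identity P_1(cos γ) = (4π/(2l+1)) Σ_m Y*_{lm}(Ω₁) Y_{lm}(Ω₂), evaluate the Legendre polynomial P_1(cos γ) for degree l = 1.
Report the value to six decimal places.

Term-by-term m-sum for l=1 (normalisation 4π/3 = 4.188790):
  m=-1: (-0.272967, 0.033549) × (-0.002334, 0.329291) = (-0.010410, -0.089964)  (running Σ = (-0.010410, -0.089964))
  m=0: (-0.295736, -0.000000) × (0.147840, 0.000000) = (-0.043722, -0.000000)  (running Σ = (-0.054132, -0.089964))
  m=1: (0.272967, 0.033549) × (0.002334, 0.329291) = (-0.010410, 0.089964)  (running Σ = (-0.064542, 0.000000))
Total Σ_m = (-0.064542, 0.000000). Multiply by 4.188790: (-0.270354, 0.000000). P_1(cos γ) = -0.270354

-0.270354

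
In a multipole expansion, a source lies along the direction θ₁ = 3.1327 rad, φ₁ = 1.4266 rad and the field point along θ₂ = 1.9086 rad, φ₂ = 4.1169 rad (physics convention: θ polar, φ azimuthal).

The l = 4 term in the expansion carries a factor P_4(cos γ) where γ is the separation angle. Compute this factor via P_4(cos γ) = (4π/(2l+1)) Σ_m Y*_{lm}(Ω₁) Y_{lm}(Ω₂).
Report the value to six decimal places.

0.029823

Addition theorem: P_4(cos γ) = (4π/9) Σ_m Y*_{lm}(Ω₁) Y_{lm}(Ω₂), m = −4…4:
  m=-4: Y*=(0.000000, -0.000000)  Y=(-0.254258, 0.241484)  product (-0.000000, 0.000000)
  m=-3: Y*=(0.000000, 0.000001)  Y=(-0.340321, -0.074557)  product (-0.000000, -0.000000)
  m=-2: Y*=(-0.000152, 0.000045)  Y=(0.025519, 0.063925)  product (-0.000007, -0.000009)
  m=-1: Y*=(-0.002418, -0.016650)  Y=(-0.185128, 0.273238)  product (0.004997, 0.002422)
  m=+0: Y*=(0.845950, -0.000000)  Y=(0.013451, 0.000000)  product (0.011379, 0.000000)
  m=+1: Y*=(0.002418, -0.016650)  Y=(0.185128, 0.273238)  product (0.004997, -0.002422)
  m=+2: Y*=(-0.000152, -0.000045)  Y=(0.025519, -0.063925)  product (-0.000007, 0.000009)
  m=+3: Y*=(-0.000000, 0.000001)  Y=(0.340321, -0.074557)  product (-0.000000, 0.000000)
  m=+4: Y*=(0.000000, 0.000000)  Y=(-0.254258, -0.241484)  product (-0.000000, -0.000000)
Accumulated sum (0.021359, 0.000000); after 4π/(2l+1) scaling, (0.029823, 0.000000) ⇒ P_4 = 0.029823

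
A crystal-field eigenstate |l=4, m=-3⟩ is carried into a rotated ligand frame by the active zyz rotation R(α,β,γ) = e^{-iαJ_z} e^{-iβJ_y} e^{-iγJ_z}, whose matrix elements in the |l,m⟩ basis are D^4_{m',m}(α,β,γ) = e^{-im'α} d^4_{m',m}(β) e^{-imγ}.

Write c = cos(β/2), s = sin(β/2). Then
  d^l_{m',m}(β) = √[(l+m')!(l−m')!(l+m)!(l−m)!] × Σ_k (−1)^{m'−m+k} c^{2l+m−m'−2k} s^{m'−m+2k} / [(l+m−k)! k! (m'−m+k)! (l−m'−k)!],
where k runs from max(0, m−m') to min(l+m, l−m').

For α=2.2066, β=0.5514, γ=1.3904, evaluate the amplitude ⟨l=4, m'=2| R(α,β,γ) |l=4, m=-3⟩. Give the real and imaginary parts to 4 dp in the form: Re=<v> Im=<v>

First d^4_{2,-3}(β=0.5514), then the phase factors e^{-i(2)α} and e^{-i(-3)γ}:
With c≡cos(β/2)=0.962235 and s≡sin(β/2)=0.272221, N=[720·2·1·5040]^{1/2}=2693.993318
k∈{0,1} keeps every argument non-negative
  k=0: (−1)^5·2693.9933/(240)·0.9622^3·0.2722^5 = -0.014950
  k=1: (−1)^6·2693.9933/(720)·0.9622^1·0.2722^7 = +0.000399
d^4_{2,-3}(0.5514) = -0.014950 +0.000399 = -0.014551
D = (-0.294745+0.955576i)·(-0.014551)·(-0.515155-0.857097i) = -0.014127+0.003487i

Re=-0.0141 Im=0.0035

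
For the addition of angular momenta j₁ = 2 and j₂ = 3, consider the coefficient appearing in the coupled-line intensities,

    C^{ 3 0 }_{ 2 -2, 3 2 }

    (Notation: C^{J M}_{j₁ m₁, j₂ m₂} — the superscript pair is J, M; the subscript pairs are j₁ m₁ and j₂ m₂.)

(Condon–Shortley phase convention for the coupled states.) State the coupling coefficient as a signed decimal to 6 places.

+√(1/3) ≈ +0.577350

triangle: 2!·2!·4!/9! = 96/362880
(j±m)!: 0!·4!·5!·1!·3!·3! = 103680
prefactor² = (2J+1)·Δ·N² = 192
  k=2: +1/(2!·0!·2!·3!·0!·1!) = 1/24
Σ = 1/24  ⇒  CG² = 192·(1/24)² = 1/3
CG = +√(1/3) = +0.577350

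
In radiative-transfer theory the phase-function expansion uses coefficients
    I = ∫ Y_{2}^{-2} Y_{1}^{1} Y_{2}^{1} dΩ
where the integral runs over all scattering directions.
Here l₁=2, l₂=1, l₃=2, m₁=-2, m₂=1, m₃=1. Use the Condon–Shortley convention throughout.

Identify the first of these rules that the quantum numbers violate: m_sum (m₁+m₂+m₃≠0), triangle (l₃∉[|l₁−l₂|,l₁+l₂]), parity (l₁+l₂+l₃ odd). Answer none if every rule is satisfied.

Σmᵢ = 0  ✓
l₃∈[|l₁−l₂|,l₁+l₂]=[1,3], have l₃=2  ✓
Σlᵢ = 5 ⇒ odd  ✗

parity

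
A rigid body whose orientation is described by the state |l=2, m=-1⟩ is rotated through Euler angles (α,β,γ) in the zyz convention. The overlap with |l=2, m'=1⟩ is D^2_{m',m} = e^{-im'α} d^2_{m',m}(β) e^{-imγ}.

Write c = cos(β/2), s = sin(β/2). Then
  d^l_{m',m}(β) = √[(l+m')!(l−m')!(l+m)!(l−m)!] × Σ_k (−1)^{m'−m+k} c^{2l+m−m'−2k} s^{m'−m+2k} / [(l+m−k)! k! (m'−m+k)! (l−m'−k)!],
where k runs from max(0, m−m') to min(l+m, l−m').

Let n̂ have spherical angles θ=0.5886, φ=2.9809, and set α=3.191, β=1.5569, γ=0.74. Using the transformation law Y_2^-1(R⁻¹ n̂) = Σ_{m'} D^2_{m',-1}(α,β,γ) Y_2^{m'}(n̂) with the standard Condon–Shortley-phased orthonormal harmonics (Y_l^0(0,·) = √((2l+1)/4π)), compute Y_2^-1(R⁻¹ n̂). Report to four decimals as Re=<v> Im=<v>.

Re=-0.2941 Im=-0.2014

Need the full column D^2_{m',-1} for m'=−2..2 at α=3.1910, β=1.5569, γ=0.7400.
cos(β/2)=0.712003, sin(β/2)=0.702177
d^2_{-2,-1}: single k=1 term ⇒ +0.506899;  D = +0.338783+0.377058i
d^2_{-1,-1}: k∈[0..1] ⇒ +0.256996 -0.749855 = -0.492859;  D = +0.347104+0.349898i
d^2_{0,-1}: k∈[0..1] ⇒ -0.620822 +0.603805 = -0.017017;  D = -0.012567-0.011475i
d^2_{1,-1}: k∈[0..1] ⇒ +0.749855 -0.243100 = +0.506755;  D = -0.390641-0.322800i
d^2_{2,-1}: single k=0 term ⇒ -0.493004;  D = -0.395088-0.294889i
Y_2^{m'}(θ=0.5886,φ=2.9809) and Σ D·Y over m':
  (+0.3388+0.3771i)·(+0.1130+0.0376i)  (+0.3471+0.3499i)·(-0.3521-0.0571i)  (-0.0126-0.0115i)·(+0.3391+0.0000i)  (-0.3906-0.3228i)·(+0.3521-0.0571i)  (-0.3951-0.2949i)·(+0.1130-0.0376i)
Y_2^-1(R⁻¹ n̂) = -0.294139-0.201407i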